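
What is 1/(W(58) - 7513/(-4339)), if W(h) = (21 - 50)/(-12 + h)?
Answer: 199594/219767 ≈ 0.90821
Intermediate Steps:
W(h) = -29/(-12 + h)
1/(W(58) - 7513/(-4339)) = 1/(-29/(-12 + 58) - 7513/(-4339)) = 1/(-29/46 - 7513*(-1/4339)) = 1/(-29*1/46 + 7513/4339) = 1/(-29/46 + 7513/4339) = 1/(219767/199594) = 199594/219767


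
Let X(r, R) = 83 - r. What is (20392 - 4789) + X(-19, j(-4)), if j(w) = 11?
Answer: 15705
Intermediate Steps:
(20392 - 4789) + X(-19, j(-4)) = (20392 - 4789) + (83 - 1*(-19)) = 15603 + (83 + 19) = 15603 + 102 = 15705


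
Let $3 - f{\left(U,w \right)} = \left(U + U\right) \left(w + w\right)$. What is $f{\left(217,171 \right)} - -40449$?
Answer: $-107976$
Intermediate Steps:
$f{\left(U,w \right)} = 3 - 4 U w$ ($f{\left(U,w \right)} = 3 - \left(U + U\right) \left(w + w\right) = 3 - 2 U 2 w = 3 - 4 U w$)
$f{\left(217,171 \right)} - -40449 = \left(3 - 868 \cdot 171\right) - -40449 = \left(3 - 148428\right) + 40449 = -148425 + 40449 = -107976$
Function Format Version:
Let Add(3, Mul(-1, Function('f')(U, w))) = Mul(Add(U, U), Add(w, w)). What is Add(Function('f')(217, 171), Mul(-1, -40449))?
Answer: -107976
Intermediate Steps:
Function('f')(U, w) = Add(3, Mul(-4, U, w)) (Function('f')(U, w) = Add(3, Mul(-1, Mul(Add(U, U), Add(w, w)))) = Add(3, Mul(-1, Mul(Mul(2, U), Mul(2, w)))) = Add(3, Mul(-1, Mul(4, U, w))) = Add(3, Mul(-4, U, w)))
Add(Function('f')(217, 171), Mul(-1, -40449)) = Add(Add(3, Mul(-4, 217, 171)), Mul(-1, -40449)) = Add(Add(3, -148428), 40449) = Add(-148425, 40449) = -107976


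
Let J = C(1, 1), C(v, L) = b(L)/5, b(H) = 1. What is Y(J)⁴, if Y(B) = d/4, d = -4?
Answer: 1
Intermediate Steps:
C(v, L) = ⅕ (C(v, L) = 1/5 = 1*(⅕) = ⅕)
J = ⅕ ≈ 0.20000
Y(B) = -1 (Y(B) = -4/4 = -4*¼ = -1)
Y(J)⁴ = (-1)⁴ = 1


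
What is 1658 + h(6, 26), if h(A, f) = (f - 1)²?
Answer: 2283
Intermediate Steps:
h(A, f) = (-1 + f)²
1658 + h(6, 26) = 1658 + (-1 + 26)² = 1658 + 25² = 1658 + 625 = 2283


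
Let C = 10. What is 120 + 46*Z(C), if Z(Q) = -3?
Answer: -18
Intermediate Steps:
120 + 46*Z(C) = 120 + 46*(-3) = 120 - 138 = -18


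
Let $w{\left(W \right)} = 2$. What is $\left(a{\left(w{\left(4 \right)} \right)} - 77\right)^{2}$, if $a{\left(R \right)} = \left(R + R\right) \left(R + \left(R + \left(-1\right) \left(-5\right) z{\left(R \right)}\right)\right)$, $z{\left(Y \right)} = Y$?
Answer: $441$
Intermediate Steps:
$a{\left(R \right)} = 14 R^{2}$ ($a{\left(R \right)} = \left(R + R\right) \left(R + \left(R + \left(-1\right) \left(-5\right) R\right)\right) = 2 R \left(R + \left(R + 5 R\right)\right) = 2 R \left(R + 6 R\right) = 2 R 7 R = 14 R^{2}$)
$\left(a{\left(w{\left(4 \right)} \right)} - 77\right)^{2} = \left(14 \cdot 2^{2} - 77\right)^{2} = \left(14 \cdot 4 - 77\right)^{2} = \left(56 - 77\right)^{2} = \left(-21\right)^{2} = 441$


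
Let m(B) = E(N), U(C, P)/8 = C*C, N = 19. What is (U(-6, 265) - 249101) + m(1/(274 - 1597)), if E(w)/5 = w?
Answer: -248718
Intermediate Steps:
U(C, P) = 8*C² (U(C, P) = 8*(C*C) = 8*C²)
E(w) = 5*w
m(B) = 95 (m(B) = 5*19 = 95)
(U(-6, 265) - 249101) + m(1/(274 - 1597)) = (8*(-6)² - 249101) + 95 = (8*36 - 249101) + 95 = (288 - 249101) + 95 = -248813 + 95 = -248718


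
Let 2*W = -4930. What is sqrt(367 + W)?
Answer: I*sqrt(2098) ≈ 45.804*I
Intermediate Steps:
W = -2465 (W = (1/2)*(-4930) = -2465)
sqrt(367 + W) = sqrt(367 - 2465) = sqrt(-2098) = I*sqrt(2098)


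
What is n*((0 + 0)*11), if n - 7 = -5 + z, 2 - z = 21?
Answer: 0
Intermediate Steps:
z = -19 (z = 2 - 1*21 = 2 - 21 = -19)
n = -17 (n = 7 + (-5 - 19) = 7 - 24 = -17)
n*((0 + 0)*11) = -17*(0 + 0)*11 = -0*11 = -17*0 = 0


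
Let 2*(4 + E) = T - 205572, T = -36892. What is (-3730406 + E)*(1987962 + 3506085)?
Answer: -21161102175174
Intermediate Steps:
E = -121236 (E = -4 + (-36892 - 205572)/2 = -4 + (½)*(-242464) = -4 - 121232 = -121236)
(-3730406 + E)*(1987962 + 3506085) = (-3730406 - 121236)*(1987962 + 3506085) = -3851642*5494047 = -21161102175174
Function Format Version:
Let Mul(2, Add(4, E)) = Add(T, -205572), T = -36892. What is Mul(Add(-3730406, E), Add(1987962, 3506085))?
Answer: -21161102175174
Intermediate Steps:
E = -121236 (E = Add(-4, Mul(Rational(1, 2), Add(-36892, -205572))) = Add(-4, Mul(Rational(1, 2), -242464)) = Add(-4, -121232) = -121236)
Mul(Add(-3730406, E), Add(1987962, 3506085)) = Mul(Add(-3730406, -121236), Add(1987962, 3506085)) = Mul(-3851642, 5494047) = -21161102175174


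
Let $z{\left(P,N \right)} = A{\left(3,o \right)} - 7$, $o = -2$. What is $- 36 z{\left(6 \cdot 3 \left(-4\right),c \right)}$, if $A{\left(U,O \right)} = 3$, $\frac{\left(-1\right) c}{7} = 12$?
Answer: $144$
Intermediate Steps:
$c = -84$ ($c = \left(-7\right) 12 = -84$)
$z{\left(P,N \right)} = -4$ ($z{\left(P,N \right)} = 3 - 7 = -4$)
$- 36 z{\left(6 \cdot 3 \left(-4\right),c \right)} = \left(-36\right) \left(-4\right) = 144$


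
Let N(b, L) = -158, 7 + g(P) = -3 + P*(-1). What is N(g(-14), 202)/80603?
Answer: -158/80603 ≈ -0.0019602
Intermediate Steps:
g(P) = -10 - P (g(P) = -7 + (-3 + P*(-1)) = -7 + (-3 - P) = -10 - P)
N(g(-14), 202)/80603 = -158/80603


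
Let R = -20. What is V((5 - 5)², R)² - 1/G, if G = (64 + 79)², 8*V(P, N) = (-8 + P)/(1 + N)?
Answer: 20088/7382089 ≈ 0.0027212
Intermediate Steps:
V(P, N) = (-8 + P)/(8*(1 + N)) (V(P, N) = ((-8 + P)/(1 + N))/8 = (-8 + P)/(8*(1 + N)))
G = 20449 (G = 143² = 20449)
V((5 - 5)², R)² - 1/G = ((-8 + (5 - 5)²)/(8*(1 - 20)))² - 1/20449 = ((⅛)*(-8 + 0²)/(-19))² - 1*1/20449 = ((⅛)*(-1/19)*(-8 + 0))² - 1/20449 = ((⅛)*(-1/19)*(-8))² - 1/20449 = (1/19)² - 1/20449 = 1/361 - 1/20449 = 20088/7382089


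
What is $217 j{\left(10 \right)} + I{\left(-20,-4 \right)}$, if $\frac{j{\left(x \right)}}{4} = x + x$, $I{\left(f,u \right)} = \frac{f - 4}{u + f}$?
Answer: $17361$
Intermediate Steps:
$I{\left(f,u \right)} = \frac{-4 + f}{f + u}$
$j{\left(x \right)} = 8 x$ ($j{\left(x \right)} = 4 \left(x + x\right) = 4 \cdot 2 x = 8 x$)
$217 j{\left(10 \right)} + I{\left(-20,-4 \right)} = 217 \cdot 8 \cdot 10 + \frac{-4 - 20}{-20 - 4} = 217 \cdot 80 + \frac{1}{-24} \left(-24\right) = 17360 - -1 = 17360 + 1 = 17361$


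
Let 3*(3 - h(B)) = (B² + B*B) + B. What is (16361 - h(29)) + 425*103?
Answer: 182110/3 ≈ 60703.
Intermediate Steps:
h(B) = 3 - 2*B²/3 - B/3 (h(B) = 3 - ((B² + B*B) + B)/3 = 3 - ((B² + B²) + B)/3 = 3 - (2*B² + B)/3 = 3 - (B + 2*B²)/3 = 3 + (-2*B²/3 - B/3) = 3 - 2*B²/3 - B/3)
(16361 - h(29)) + 425*103 = (16361 - (3 - ⅔*29² - ⅓*29)) + 425*103 = (16361 - (3 - ⅔*841 - 29/3)) + 43775 = (16361 - (3 - 1682/3 - 29/3)) + 43775 = (16361 - 1*(-1702/3)) + 43775 = (16361 + 1702/3) + 43775 = 50785/3 + 43775 = 182110/3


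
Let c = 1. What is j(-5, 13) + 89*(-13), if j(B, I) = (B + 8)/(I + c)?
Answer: -16195/14 ≈ -1156.8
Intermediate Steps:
j(B, I) = (8 + B)/(1 + I) (j(B, I) = (B + 8)/(I + 1) = (8 + B)/(1 + I))
j(-5, 13) + 89*(-13) = (8 - 5)/(1 + 13) + 89*(-13) = 3/14 - 1157 = -16195/14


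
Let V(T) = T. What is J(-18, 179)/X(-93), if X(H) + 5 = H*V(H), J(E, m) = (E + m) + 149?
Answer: 155/4322 ≈ 0.035863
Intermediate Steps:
J(E, m) = 149 + E + m
X(H) = -5 + H² (X(H) = -5 + H*H = -5 + H²)
J(-18, 179)/X(-93) = (149 - 18 + 179)/(-5 + (-93)²) = 310/(-5 + 8649) = 310/8644 = 310*(1/8644) = 155/4322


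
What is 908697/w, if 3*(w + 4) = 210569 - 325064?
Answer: -302899/12723 ≈ -23.807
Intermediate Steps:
w = -38169 (w = -4 + (210569 - 325064)/3 = -4 + (1/3)*(-114495) = -4 - 38165 = -38169)
908697/w = 908697/(-38169) = 908697*(-1/38169) = -302899/12723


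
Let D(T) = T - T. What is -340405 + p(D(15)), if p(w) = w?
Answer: -340405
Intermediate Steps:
D(T) = 0
-340405 + p(D(15)) = -340405 + 0 = -340405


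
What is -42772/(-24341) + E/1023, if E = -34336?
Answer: -792016820/24900843 ≈ -31.807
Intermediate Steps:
-42772/(-24341) + E/1023 = -42772/(-24341) - 34336/1023 = -42772*(-1/24341) - 34336*1/1023 = 42772/24341 - 34336/1023 = -792016820/24900843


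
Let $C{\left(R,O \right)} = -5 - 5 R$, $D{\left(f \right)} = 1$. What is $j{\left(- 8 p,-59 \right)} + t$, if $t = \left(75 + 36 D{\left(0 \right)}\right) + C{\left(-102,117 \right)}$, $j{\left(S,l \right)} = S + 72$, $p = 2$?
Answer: $672$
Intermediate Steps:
$j{\left(S,l \right)} = 72 + S$
$t = 616$ ($t = \left(75 + 36 \cdot 1\right) - -505 = \left(75 + 36\right) + \left(-5 + 510\right) = 111 + 505 = 616$)
$j{\left(- 8 p,-59 \right)} + t = \left(72 - 16\right) + 616 = 56 + 616 = 672$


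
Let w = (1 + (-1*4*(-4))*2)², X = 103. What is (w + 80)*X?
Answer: 120407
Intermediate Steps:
w = 1089 (w = (1 - 4*(-4)*2)² = (1 + 16*2)² = (1 + 32)² = 33² = 1089)
(w + 80)*X = (1089 + 80)*103 = 1169*103 = 120407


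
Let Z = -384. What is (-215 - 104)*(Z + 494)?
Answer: -35090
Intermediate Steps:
(-215 - 104)*(Z + 494) = (-215 - 104)*(-384 + 494) = -319*110 = -35090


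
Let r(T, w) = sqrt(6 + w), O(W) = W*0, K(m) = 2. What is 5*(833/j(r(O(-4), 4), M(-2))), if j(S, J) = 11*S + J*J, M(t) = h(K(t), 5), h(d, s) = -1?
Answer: -4165/1209 + 45815*sqrt(10)/1209 ≈ 116.39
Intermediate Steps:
O(W) = 0
M(t) = -1
j(S, J) = J**2 + 11*S (j(S, J) = 11*S + J**2 = J**2 + 11*S)
5*(833/j(r(O(-4), 4), M(-2))) = 5*(833/((-1)**2 + 11*sqrt(6 + 4))) = 5*(833/(1 + 11*sqrt(10))) = 4165/(1 + 11*sqrt(10))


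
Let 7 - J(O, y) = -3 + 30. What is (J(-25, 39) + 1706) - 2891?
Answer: -1205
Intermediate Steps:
J(O, y) = -20 (J(O, y) = 7 - (-3 + 30) = 7 - 1*27 = 7 - 27 = -20)
(J(-25, 39) + 1706) - 2891 = (-20 + 1706) - 2891 = 1686 - 2891 = -1205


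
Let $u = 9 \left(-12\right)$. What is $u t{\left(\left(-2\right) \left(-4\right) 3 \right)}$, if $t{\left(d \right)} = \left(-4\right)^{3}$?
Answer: $6912$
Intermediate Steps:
$t{\left(d \right)} = -64$
$u = -108$
$u t{\left(\left(-2\right) \left(-4\right) 3 \right)} = \left(-108\right) \left(-64\right) = 6912$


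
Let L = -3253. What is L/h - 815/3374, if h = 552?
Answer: -5712751/931224 ≈ -6.1347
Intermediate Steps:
L/h - 815/3374 = -3253/552 - 815/3374 = -5712751/931224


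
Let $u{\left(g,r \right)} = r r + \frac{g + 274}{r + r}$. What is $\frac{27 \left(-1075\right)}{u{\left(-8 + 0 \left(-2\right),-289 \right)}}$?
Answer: $- \frac{2796075}{8045812} \approx -0.34752$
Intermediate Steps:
$u{\left(g,r \right)} = r^{2} + \frac{274 + g}{2 r}$
$\frac{27 \left(-1075\right)}{u{\left(-8 + 0 \left(-2\right),-289 \right)}} = \frac{27 \left(-1075\right)}{\frac{1}{-289} \left(137 + \left(-289\right)^{3} + \frac{-8 + 0 \left(-2\right)}{2}\right)} = - \frac{29025}{\left(- \frac{1}{289}\right) \left(137 - 24137569 + \frac{-8 + 0}{2}\right)} = - \frac{29025}{\left(- \frac{1}{289}\right) \left(137 - 24137569 + \frac{1}{2} \left(-8\right)\right)} = - \frac{29025}{\left(- \frac{1}{289}\right) \left(137 - 24137569 - 4\right)} = - \frac{29025}{\left(- \frac{1}{289}\right) \left(-24137436\right)} = - \frac{29025}{\frac{24137436}{289}} = \left(-29025\right) \frac{289}{24137436} = - \frac{2796075}{8045812}$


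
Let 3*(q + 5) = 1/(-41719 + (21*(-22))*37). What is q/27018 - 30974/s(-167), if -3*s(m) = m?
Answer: -221481003479188/398046913317 ≈ -556.42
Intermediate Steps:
s(m) = -m/3
q = -882196/176439 (q = -5 + 1/(3*(-41719 + (21*(-22))*37)) = -5 + 1/(3*(-41719 - 462*37)) = -5 + 1/(3*(-41719 - 17094)) = -5 + (1/3)/(-58813) = -5 + (1/3)*(-1/58813) = -5 - 1/176439 = -882196/176439 ≈ -5.0000)
q/27018 - 30974/s(-167) = -882196/176439/27018 - 30974/((-1/3*(-167))) = -882196/176439*1/27018 - 30974/167/3 = -441098/2383514451 - 30974*3/167 = -441098/2383514451 - 92922/167 = -221481003479188/398046913317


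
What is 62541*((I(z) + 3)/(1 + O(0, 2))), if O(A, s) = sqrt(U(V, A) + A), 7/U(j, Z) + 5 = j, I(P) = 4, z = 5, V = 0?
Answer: 729645/4 - 145929*I*sqrt(35)/4 ≈ 1.8241e+5 - 2.1583e+5*I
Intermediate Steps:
U(j, Z) = 7/(-5 + j)
O(A, s) = sqrt(-7/5 + A) (O(A, s) = sqrt(7/(-5 + 0) + A) = sqrt(7/(-5) + A) = sqrt(7*(-1/5) + A) = sqrt(-7/5 + A))
62541*((I(z) + 3)/(1 + O(0, 2))) = 62541*((4 + 3)/(1 + sqrt(-35 + 25*0)/5)) = 62541*(7/(1 + sqrt(-35 + 0)/5)) = 62541*(7/(1 + sqrt(-35)/5)) = 62541*(7/(1 + (I*sqrt(35))/5)) = 62541*(7/(1 + I*sqrt(35)/5)) = 437787/(1 + I*sqrt(35)/5)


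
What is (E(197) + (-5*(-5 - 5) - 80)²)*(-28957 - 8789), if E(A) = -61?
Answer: -31668894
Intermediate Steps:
(E(197) + (-5*(-5 - 5) - 80)²)*(-28957 - 8789) = (-61 + (-5*(-5 - 5) - 80)²)*(-28957 - 8789) = (-61 + (-5*(-10) - 80)²)*(-37746) = (-61 + (50 - 80)²)*(-37746) = (-61 + (-30)²)*(-37746) = (-61 + 900)*(-37746) = 839*(-37746) = -31668894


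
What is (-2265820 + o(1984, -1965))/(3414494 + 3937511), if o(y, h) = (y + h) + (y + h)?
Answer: -2265782/7352005 ≈ -0.30819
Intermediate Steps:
o(y, h) = 2*h + 2*y (o(y, h) = (h + y) + (h + y) = 2*h + 2*y)
(-2265820 + o(1984, -1965))/(3414494 + 3937511) = (-2265820 + (2*(-1965) + 2*1984))/(3414494 + 3937511) = (-2265820 + (-3930 + 3968))/7352005 = (-2265820 + 38)*(1/7352005) = -2265782*1/7352005 = -2265782/7352005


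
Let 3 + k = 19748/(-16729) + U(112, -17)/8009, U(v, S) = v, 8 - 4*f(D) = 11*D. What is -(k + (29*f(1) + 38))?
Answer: -6475923397/535930244 ≈ -12.084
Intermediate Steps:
f(D) = 2 - 11*D/4
k = -558235767/133982561 (k = -3 + (19748/(-16729) + 112/8009) = -3 + (19748*(-1/16729) + 112*(1/8009)) = -3 + (-19748/16729 + 112/8009) = -3 - 156288084/133982561 = -558235767/133982561 ≈ -4.1665)
-(k + (29*f(1) + 38)) = -(-558235767/133982561 + (29*(2 - 11/4*1) + 38)) = -(-558235767/133982561 + (29*(2 - 11/4) + 38)) = -(-558235767/133982561 + (29*(-3/4) + 38)) = -(-558235767/133982561 + (-87/4 + 38)) = -(-558235767/133982561 + 65/4) = -1*6475923397/535930244 = -6475923397/535930244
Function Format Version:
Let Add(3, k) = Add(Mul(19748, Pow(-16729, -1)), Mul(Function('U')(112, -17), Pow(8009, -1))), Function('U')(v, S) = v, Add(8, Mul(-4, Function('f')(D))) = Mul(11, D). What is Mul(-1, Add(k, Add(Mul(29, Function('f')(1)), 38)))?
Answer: Rational(-6475923397, 535930244) ≈ -12.084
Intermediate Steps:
Function('f')(D) = Add(2, Mul(Rational(-11, 4), D)) (Function('f')(D) = Add(2, Mul(Rational(-1, 4), Mul(11, D))) = Add(2, Mul(Rational(-11, 4), D)))
k = Rational(-558235767, 133982561) (k = Add(-3, Add(Mul(19748, Pow(-16729, -1)), Mul(112, Pow(8009, -1)))) = Add(-3, Add(Mul(19748, Rational(-1, 16729)), Mul(112, Rational(1, 8009)))) = Add(-3, Add(Rational(-19748, 16729), Rational(112, 8009))) = Add(-3, Rational(-156288084, 133982561)) = Rational(-558235767, 133982561) ≈ -4.1665)
Mul(-1, Add(k, Add(Mul(29, Function('f')(1)), 38))) = Mul(-1, Add(Rational(-558235767, 133982561), Add(Mul(29, Add(2, Mul(Rational(-11, 4), 1))), 38))) = Mul(-1, Add(Rational(-558235767, 133982561), Add(Mul(29, Add(2, Rational(-11, 4))), 38))) = Mul(-1, Add(Rational(-558235767, 133982561), Add(Mul(29, Rational(-3, 4)), 38))) = Mul(-1, Add(Rational(-558235767, 133982561), Add(Rational(-87, 4), 38))) = Mul(-1, Add(Rational(-558235767, 133982561), Rational(65, 4))) = Mul(-1, Rational(6475923397, 535930244)) = Rational(-6475923397, 535930244)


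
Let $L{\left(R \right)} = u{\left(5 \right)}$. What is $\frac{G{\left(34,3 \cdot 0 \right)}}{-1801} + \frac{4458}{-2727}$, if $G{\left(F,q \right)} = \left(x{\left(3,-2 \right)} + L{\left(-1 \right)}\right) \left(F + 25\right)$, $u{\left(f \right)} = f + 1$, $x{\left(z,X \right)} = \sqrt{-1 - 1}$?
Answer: $- \frac{2998072}{1637109} - \frac{59 i \sqrt{2}}{1801} \approx -1.8313 - 0.046329 i$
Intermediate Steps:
$x{\left(z,X \right)} = i \sqrt{2}$ ($x{\left(z,X \right)} = \sqrt{-2} = i \sqrt{2}$)
$u{\left(f \right)} = 1 + f$
$L{\left(R \right)} = 6$ ($L{\left(R \right)} = 1 + 5 = 6$)
$G{\left(F,q \right)} = \left(6 + i \sqrt{2}\right) \left(25 + F\right)$ ($G{\left(F,q \right)} = \left(i \sqrt{2} + 6\right) \left(F + 25\right) = \left(6 + i \sqrt{2}\right) \left(25 + F\right)$)
$\frac{G{\left(34,3 \cdot 0 \right)}}{-1801} + \frac{4458}{-2727} = \frac{150 + 6 \cdot 34 + 25 i \sqrt{2} + i 34 \sqrt{2}}{-1801} + \frac{4458}{-2727} = \left(150 + 204 + 25 i \sqrt{2} + 34 i \sqrt{2}\right) \left(- \frac{1}{1801}\right) + 4458 \left(- \frac{1}{2727}\right) = \left(354 + 59 i \sqrt{2}\right) \left(- \frac{1}{1801}\right) - \frac{1486}{909} = \left(- \frac{354}{1801} - \frac{59 i \sqrt{2}}{1801}\right) - \frac{1486}{909} = - \frac{2998072}{1637109} - \frac{59 i \sqrt{2}}{1801}$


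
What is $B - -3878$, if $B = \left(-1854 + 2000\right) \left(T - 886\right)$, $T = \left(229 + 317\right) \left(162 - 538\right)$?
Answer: $-30098694$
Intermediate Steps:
$T = -205296$ ($T = 546 \left(-376\right) = -205296$)
$B = -30102572$ ($B = \left(-1854 + 2000\right) \left(-205296 - 886\right) = 146 \left(-206182\right) = -30102572$)
$B - -3878 = -30102572 - -3878 = -30102572 + 3878 = -30098694$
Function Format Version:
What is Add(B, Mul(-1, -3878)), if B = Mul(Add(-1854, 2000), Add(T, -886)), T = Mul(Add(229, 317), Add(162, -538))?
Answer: -30098694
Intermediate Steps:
T = -205296 (T = Mul(546, -376) = -205296)
B = -30102572 (B = Mul(Add(-1854, 2000), Add(-205296, -886)) = Mul(146, -206182) = -30102572)
Add(B, Mul(-1, -3878)) = Add(-30102572, Mul(-1, -3878)) = Add(-30102572, 3878) = -30098694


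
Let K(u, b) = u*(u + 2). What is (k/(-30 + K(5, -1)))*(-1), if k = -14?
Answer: 14/5 ≈ 2.8000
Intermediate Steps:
K(u, b) = u*(2 + u)
(k/(-30 + K(5, -1)))*(-1) = (-14/(-30 + 5*(2 + 5)))*(-1) = (-14/(-30 + 5*7))*(-1) = (-14/(-30 + 35))*(-1) = (-14/5)*(-1) = ((⅕)*(-14))*(-1) = -14/5*(-1) = 14/5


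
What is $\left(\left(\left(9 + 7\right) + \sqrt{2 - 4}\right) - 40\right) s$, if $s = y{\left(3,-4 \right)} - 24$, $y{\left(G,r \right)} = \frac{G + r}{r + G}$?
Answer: $552 - 23 i \sqrt{2} \approx 552.0 - 32.527 i$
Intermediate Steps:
$y{\left(G,r \right)} = 1$ ($y{\left(G,r \right)} = \frac{G + r}{G + r} = 1$)
$s = -23$ ($s = 1 - 24 = -23$)
$\left(\left(\left(9 + 7\right) + \sqrt{2 - 4}\right) - 40\right) s = \left(\left(\left(9 + 7\right) + \sqrt{2 - 4}\right) - 40\right) \left(-23\right) = \left(\left(16 + \sqrt{-2}\right) - 40\right) \left(-23\right) = \left(\left(16 + i \sqrt{2}\right) - 40\right) \left(-23\right) = \left(-24 + i \sqrt{2}\right) \left(-23\right) = 552 - 23 i \sqrt{2}$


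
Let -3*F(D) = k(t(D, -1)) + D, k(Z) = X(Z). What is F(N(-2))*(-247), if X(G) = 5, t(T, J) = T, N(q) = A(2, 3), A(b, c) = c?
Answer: 1976/3 ≈ 658.67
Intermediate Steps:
N(q) = 3
k(Z) = 5
F(D) = -5/3 - D/3 (F(D) = -(5 + D)/3 = -5/3 - D/3)
F(N(-2))*(-247) = (-5/3 - 1/3*3)*(-247) = (-5/3 - 1)*(-247) = -8/3*(-247) = 1976/3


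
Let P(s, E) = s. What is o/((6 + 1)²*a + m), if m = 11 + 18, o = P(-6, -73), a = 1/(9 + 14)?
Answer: -69/358 ≈ -0.19274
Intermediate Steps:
a = 1/23 ≈ 0.043478
o = -6
m = 29
o/((6 + 1)²*a + m) = -6/((6 + 1)²*(1/23) + 29) = -6/(7²*(1/23) + 29) = -6/(49*(1/23) + 29) = -6/(49/23 + 29) = -6/716/23 = -6*23/716 = -69/358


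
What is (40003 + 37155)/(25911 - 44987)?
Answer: -38579/9538 ≈ -4.0448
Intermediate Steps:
(40003 + 37155)/(25911 - 44987) = 77158/(-19076) = 77158*(-1/19076) = -38579/9538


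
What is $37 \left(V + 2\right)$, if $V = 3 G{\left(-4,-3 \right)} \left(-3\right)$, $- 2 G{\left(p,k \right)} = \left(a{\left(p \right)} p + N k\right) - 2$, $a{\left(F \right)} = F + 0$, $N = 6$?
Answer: $-592$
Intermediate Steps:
$a{\left(F \right)} = F$
$G{\left(p,k \right)} = 1 - 3 k - \frac{p^{2}}{2}$ ($G{\left(p,k \right)} = - \frac{\left(p p + 6 k\right) - 2}{2} = - \frac{\left(p^{2} + 6 k\right) - 2}{2} = - \frac{-2 + p^{2} + 6 k}{2} = 1 - 3 k - \frac{p^{2}}{2}$)
$V = -18$ ($V = 3 \left(1 - -9 - \frac{\left(-4\right)^{2}}{2}\right) \left(-3\right) = 3 \left(1 + 9 - 8\right) \left(-3\right) = 3 \cdot 2 \left(-3\right) = 6 \left(-3\right) = -18$)
$37 \left(V + 2\right) = 37 \left(-18 + 2\right) = 37 \left(-16\right) = -592$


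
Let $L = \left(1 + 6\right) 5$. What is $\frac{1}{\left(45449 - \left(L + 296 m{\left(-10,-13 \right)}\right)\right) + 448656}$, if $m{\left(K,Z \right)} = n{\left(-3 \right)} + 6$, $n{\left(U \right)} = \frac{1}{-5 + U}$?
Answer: $\frac{1}{492331} \approx 2.0312 \cdot 10^{-6}$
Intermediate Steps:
$L = 35$ ($L = 7 \cdot 5 = 35$)
$m{\left(K,Z \right)} = \frac{47}{8}$ ($m{\left(K,Z \right)} = \frac{1}{-5 - 3} + 6 = \frac{1}{-8} + 6 = - \frac{1}{8} + 6 = \frac{47}{8}$)
$\frac{1}{\left(45449 - \left(L + 296 m{\left(-10,-13 \right)}\right)\right) + 448656} = \frac{1}{\left(45449 - \left(35 + 296 \cdot \frac{47}{8}\right)\right) + 448656} = \frac{1}{\left(45449 - \left(35 + 1739\right)\right) + 448656} = \frac{1}{\left(45449 - 1774\right) + 448656} = \frac{1}{43675 + 448656} = \frac{1}{492331}$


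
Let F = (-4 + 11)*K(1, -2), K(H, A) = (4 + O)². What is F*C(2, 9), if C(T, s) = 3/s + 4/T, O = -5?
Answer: 49/3 ≈ 16.333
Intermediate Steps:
K(H, A) = 1 (K(H, A) = (4 - 5)² = (-1)² = 1)
F = 7 (F = (-4 + 11)*1 = 7*1 = 7)
F*C(2, 9) = 7*(3/9 + 4/2) = 7*(3*(⅑) + 4*(½)) = 7*(⅓ + 2) = 7*(7/3) = 49/3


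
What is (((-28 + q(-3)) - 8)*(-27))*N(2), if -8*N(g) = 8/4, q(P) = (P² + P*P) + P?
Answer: -567/4 ≈ -141.75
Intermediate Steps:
q(P) = P + 2*P² (q(P) = (P² + P²) + P = 2*P² + P = P + 2*P²)
N(g) = -¼ (N(g) = -1/4 = -⅛*2 = -¼)
(((-28 + q(-3)) - 8)*(-27))*N(2) = (((-28 - 3*(1 + 2*(-3))) - 8)*(-27))*(-¼) = (((-28 - 3*(1 - 6)) - 8)*(-27))*(-¼) = (((-28 - 3*(-5)) - 8)*(-27))*(-¼) = (((-28 + 15) - 8)*(-27))*(-¼) = ((-13 - 8)*(-27))*(-¼) = -21*(-27)*(-¼) = 567*(-¼) = -567/4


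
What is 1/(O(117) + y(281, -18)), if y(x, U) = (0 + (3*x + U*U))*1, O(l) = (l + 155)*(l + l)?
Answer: 1/64815 ≈ 1.5429e-5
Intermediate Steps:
O(l) = 2*l*(155 + l) (O(l) = (155 + l)*(2*l) = 2*l*(155 + l))
y(x, U) = U² + 3*x (y(x, U) = (0 + (3*x + U²))*1 = (0 + (U² + 3*x))*1 = (U² + 3*x)*1 = U² + 3*x)
1/(O(117) + y(281, -18)) = 1/(2*117*(155 + 117) + ((-18)² + 3*281)) = 1/(2*117*272 + (324 + 843)) = 1/(63648 + 1167) = 1/64815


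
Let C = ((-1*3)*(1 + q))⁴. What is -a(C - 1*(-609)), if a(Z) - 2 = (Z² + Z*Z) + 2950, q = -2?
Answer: -955152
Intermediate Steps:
C = 81 (C = ((-1*3)*(1 - 2))⁴ = (-3*(-1))⁴ = 3⁴ = 81)
a(Z) = 2952 + 2*Z² (a(Z) = 2 + ((Z² + Z*Z) + 2950) = 2 + ((Z² + Z²) + 2950) = 2 + (2*Z² + 2950) = 2 + (2950 + 2*Z²) = 2952 + 2*Z²)
-a(C - 1*(-609)) = -(2952 + 2*(81 - 1*(-609))²) = -(2952 + 2*(81 + 609)²) = -(2952 + 2*690²) = -(2952 + 2*476100) = -(2952 + 952200) = -1*955152 = -955152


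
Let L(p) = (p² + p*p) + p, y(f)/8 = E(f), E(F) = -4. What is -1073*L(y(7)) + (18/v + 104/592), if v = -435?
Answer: -23210791199/10730 ≈ -2.1632e+6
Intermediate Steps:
y(f) = -32 (y(f) = 8*(-4) = -32)
L(p) = p + 2*p² (L(p) = (p² + p²) + p = 2*p² + p = p + 2*p²)
-1073*L(y(7)) + (18/v + 104/592) = -(-34336)*(1 + 2*(-32)) + (18/(-435) + 104/592) = -(-34336)*(1 - 64) + (18*(-1/435) + 104*(1/592)) = -(-34336)*(-63) + (-6/145 + 13/74) = -1073*2016 + 1441/10730 = -2163168 + 1441/10730 = -23210791199/10730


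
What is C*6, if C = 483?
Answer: 2898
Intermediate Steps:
C*6 = 483*6 = 2898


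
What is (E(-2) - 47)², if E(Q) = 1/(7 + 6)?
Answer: 372100/169 ≈ 2201.8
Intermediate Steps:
E(Q) = 1/13
(E(-2) - 47)² = (1/13 - 47)² = (-610/13)² = 372100/169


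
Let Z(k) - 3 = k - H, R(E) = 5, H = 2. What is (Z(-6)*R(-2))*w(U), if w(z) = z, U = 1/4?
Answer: -25/4 ≈ -6.2500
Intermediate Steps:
Z(k) = 1 + k (Z(k) = 3 + (k - 1*2) = 3 + (k - 2) = 3 + (-2 + k) = 1 + k)
U = ¼ ≈ 0.25000
(Z(-6)*R(-2))*w(U) = ((1 - 6)*5)*(¼) = -5*5*(¼) = -25*¼ = -25/4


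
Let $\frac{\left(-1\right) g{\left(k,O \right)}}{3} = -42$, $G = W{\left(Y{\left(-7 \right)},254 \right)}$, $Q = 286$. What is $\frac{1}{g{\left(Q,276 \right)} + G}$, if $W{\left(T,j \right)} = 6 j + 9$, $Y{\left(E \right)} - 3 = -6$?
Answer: $\frac{1}{1659} \approx 0.00060277$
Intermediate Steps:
$Y{\left(E \right)} = -3$ ($Y{\left(E \right)} = 3 - 6 = -3$)
$W{\left(T,j \right)} = 9 + 6 j$
$G = 1533$ ($G = 9 + 6 \cdot 254 = 9 + 1524 = 1533$)
$g{\left(k,O \right)} = 126$ ($g{\left(k,O \right)} = \left(-3\right) \left(-42\right) = 126$)
$\frac{1}{g{\left(Q,276 \right)} + G} = \frac{1}{126 + 1533} = \frac{1}{1659}$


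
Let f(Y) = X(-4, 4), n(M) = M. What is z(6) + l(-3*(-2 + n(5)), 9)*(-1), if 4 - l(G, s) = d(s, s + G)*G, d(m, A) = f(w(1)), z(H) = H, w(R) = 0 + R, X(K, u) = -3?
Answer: 29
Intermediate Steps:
w(R) = R
f(Y) = -3
d(m, A) = -3
l(G, s) = 4 + 3*G (l(G, s) = 4 - (-3)*G = 4 + 3*G)
z(6) + l(-3*(-2 + n(5)), 9)*(-1) = 6 + (4 + 3*(-3*(-2 + 5)))*(-1) = 6 + (4 + 3*(-3*3))*(-1) = 6 + (4 + 3*(-9))*(-1) = 6 + (4 - 27)*(-1) = 6 - 23*(-1) = 6 + 23 = 29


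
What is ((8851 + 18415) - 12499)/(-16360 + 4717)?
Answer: -14767/11643 ≈ -1.2683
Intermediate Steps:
((8851 + 18415) - 12499)/(-16360 + 4717) = (27266 - 12499)/(-11643) = 14767*(-1/11643) = -14767/11643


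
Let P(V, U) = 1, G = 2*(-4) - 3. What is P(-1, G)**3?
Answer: 1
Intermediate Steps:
G = -11 (G = -8 - 3 = -11)
P(-1, G)**3 = 1**3 = 1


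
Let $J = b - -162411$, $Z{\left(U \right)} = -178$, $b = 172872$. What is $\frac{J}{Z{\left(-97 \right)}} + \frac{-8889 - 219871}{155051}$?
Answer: $- \frac{52026683713}{27599078} \approx -1885.1$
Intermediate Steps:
$J = 335283$ ($J = 172872 - -162411 = 172872 + 162411 = 335283$)
$\frac{J}{Z{\left(-97 \right)}} + \frac{-8889 - 219871}{155051} = \frac{335283}{-178} + \frac{-8889 - 219871}{155051} = 335283 \left(- \frac{1}{178}\right) - \frac{228760}{155051} = - \frac{335283}{178} - \frac{228760}{155051} = - \frac{52026683713}{27599078}$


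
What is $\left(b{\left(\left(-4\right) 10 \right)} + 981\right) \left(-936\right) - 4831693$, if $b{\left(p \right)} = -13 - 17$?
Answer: $-5721829$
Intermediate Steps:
$b{\left(p \right)} = -30$ ($b{\left(p \right)} = -13 - 17 = -30$)
$\left(b{\left(\left(-4\right) 10 \right)} + 981\right) \left(-936\right) - 4831693 = \left(-30 + 981\right) \left(-936\right) - 4831693 = 951 \left(-936\right) - 4831693 = -890136 - 4831693 = -5721829$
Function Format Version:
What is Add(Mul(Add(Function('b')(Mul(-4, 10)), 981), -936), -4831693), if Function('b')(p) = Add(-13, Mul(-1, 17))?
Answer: -5721829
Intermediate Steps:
Function('b')(p) = -30 (Function('b')(p) = Add(-13, -17) = -30)
Add(Mul(Add(Function('b')(Mul(-4, 10)), 981), -936), -4831693) = Add(Mul(Add(-30, 981), -936), -4831693) = Add(Mul(951, -936), -4831693) = Add(-890136, -4831693) = -5721829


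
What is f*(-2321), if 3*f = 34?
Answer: -78914/3 ≈ -26305.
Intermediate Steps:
f = 34/3 (f = (⅓)*34 = 34/3 ≈ 11.333)
f*(-2321) = (34/3)*(-2321) = -78914/3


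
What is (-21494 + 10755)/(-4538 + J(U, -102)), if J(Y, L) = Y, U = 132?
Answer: 10739/4406 ≈ 2.4374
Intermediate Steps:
(-21494 + 10755)/(-4538 + J(U, -102)) = (-21494 + 10755)/(-4538 + 132) = -10739/(-4406) = -10739*(-1/4406) = 10739/4406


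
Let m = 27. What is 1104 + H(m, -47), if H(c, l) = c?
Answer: 1131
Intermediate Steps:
1104 + H(m, -47) = 1104 + 27 = 1131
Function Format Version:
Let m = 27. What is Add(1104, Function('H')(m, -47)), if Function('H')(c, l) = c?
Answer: 1131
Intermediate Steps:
Add(1104, Function('H')(m, -47)) = Add(1104, 27) = 1131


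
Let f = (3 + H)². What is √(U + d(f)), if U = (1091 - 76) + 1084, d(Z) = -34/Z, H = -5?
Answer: √8362/2 ≈ 45.722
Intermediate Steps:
f = 4 (f = (3 - 5)² = (-2)² = 4)
U = 2099 (U = 1015 + 1084 = 2099)
√(U + d(f)) = √(2099 - 34/4) = √(2099 - 34*¼) = √(2099 - 17/2) = √(4181/2) = √8362/2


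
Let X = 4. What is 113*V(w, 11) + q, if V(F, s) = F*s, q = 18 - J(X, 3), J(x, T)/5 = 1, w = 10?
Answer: 12443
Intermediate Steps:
J(x, T) = 5 (J(x, T) = 5*1 = 5)
q = 13 (q = 18 - 1*5 = 18 - 5 = 13)
113*V(w, 11) + q = 113*(10*11) + 13 = 113*110 + 13 = 12430 + 13 = 12443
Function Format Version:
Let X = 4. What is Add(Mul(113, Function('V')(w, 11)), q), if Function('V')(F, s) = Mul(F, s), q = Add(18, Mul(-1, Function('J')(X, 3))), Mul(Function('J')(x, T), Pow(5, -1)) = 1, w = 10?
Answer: 12443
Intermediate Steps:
Function('J')(x, T) = 5 (Function('J')(x, T) = Mul(5, 1) = 5)
q = 13 (q = Add(18, Mul(-1, 5)) = Add(18, -5) = 13)
Add(Mul(113, Function('V')(w, 11)), q) = Add(Mul(113, Mul(10, 11)), 13) = Add(Mul(113, 110), 13) = Add(12430, 13) = 12443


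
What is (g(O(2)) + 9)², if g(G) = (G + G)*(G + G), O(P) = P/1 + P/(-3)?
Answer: 21025/81 ≈ 259.57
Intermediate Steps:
O(P) = 2*P/3 (O(P) = P*1 + P*(-⅓) = P - P/3 = 2*P/3)
g(G) = 4*G² (g(G) = (2*G)*(2*G) = 4*G²)
(g(O(2)) + 9)² = (4*((⅔)*2)² + 9)² = (4*(4/3)² + 9)² = (4*(16/9) + 9)² = (64/9 + 9)² = (145/9)² = 21025/81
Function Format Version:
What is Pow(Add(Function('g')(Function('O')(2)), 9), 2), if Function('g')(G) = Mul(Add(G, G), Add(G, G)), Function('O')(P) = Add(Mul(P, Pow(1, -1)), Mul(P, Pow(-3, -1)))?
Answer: Rational(21025, 81) ≈ 259.57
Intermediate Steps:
Function('O')(P) = Mul(Rational(2, 3), P) (Function('O')(P) = Add(Mul(P, 1), Mul(P, Rational(-1, 3))) = Add(P, Mul(Rational(-1, 3), P)) = Mul(Rational(2, 3), P))
Function('g')(G) = Mul(4, Pow(G, 2)) (Function('g')(G) = Mul(Mul(2, G), Mul(2, G)) = Mul(4, Pow(G, 2)))
Pow(Add(Function('g')(Function('O')(2)), 9), 2) = Pow(Add(Mul(4, Pow(Mul(Rational(2, 3), 2), 2)), 9), 2) = Pow(Add(Mul(4, Pow(Rational(4, 3), 2)), 9), 2) = Pow(Add(Mul(4, Rational(16, 9)), 9), 2) = Pow(Add(Rational(64, 9), 9), 2) = Pow(Rational(145, 9), 2) = Rational(21025, 81)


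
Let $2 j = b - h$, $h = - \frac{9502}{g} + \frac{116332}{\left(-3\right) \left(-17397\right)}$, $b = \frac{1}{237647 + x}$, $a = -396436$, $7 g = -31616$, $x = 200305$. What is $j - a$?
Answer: $\frac{373025522417160293}{940952791584} \approx 3.9643 \cdot 10^{5}$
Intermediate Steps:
$g = - \frac{31616}{7}$ ($g = \frac{1}{7} \left(-31616\right) = - \frac{31616}{7} \approx -4516.6$)
$b = \frac{1}{437952}$ ($b = \frac{1}{237647 + 200305} = \frac{1}{437952} \approx 2.2834 \cdot 10^{-6}$)
$h = \frac{3574692343}{825035328}$ ($h = - \frac{9502}{- \frac{31616}{7}} + \frac{116332}{\left(-3\right) \left(-17397\right)} = \left(-9502\right) \left(- \frac{7}{31616}\right) + \frac{116332}{52191} = \frac{33257}{15808} + 116332 \cdot \frac{1}{52191} = \frac{33257}{15808} + \frac{116332}{52191} = \frac{3574692343}{825035328} \approx 4.3328$)
$j = - \frac{2038467234331}{940952791584}$ ($j = \frac{\frac{1}{437952} - \frac{3574692343}{825035328}}{2} = \frac{1}{2} \left(- \frac{2038467234331}{470476395792}\right) = - \frac{2038467234331}{940952791584} \approx -2.1664$)
$j - a = - \frac{2038467234331}{940952791584} - -396436 = - \frac{2038467234331}{940952791584} + 396436 = \frac{373025522417160293}{940952791584}$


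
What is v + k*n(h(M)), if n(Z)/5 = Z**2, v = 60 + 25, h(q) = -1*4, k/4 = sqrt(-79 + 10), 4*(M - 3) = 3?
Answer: 85 + 320*I*sqrt(69) ≈ 85.0 + 2658.1*I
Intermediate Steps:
M = 15/4 (M = 3 + (1/4)*3 = 3 + 3/4 = 15/4 ≈ 3.7500)
k = 4*I*sqrt(69) (k = 4*sqrt(-79 + 10) = 4*sqrt(-69) = 4*(I*sqrt(69)) = 4*I*sqrt(69) ≈ 33.227*I)
h(q) = -4
v = 85
n(Z) = 5*Z**2
v + k*n(h(M)) = 85 + (4*I*sqrt(69))*(5*(-4)**2) = 85 + (4*I*sqrt(69))*(5*16) = 85 + (4*I*sqrt(69))*80 = 85 + 320*I*sqrt(69)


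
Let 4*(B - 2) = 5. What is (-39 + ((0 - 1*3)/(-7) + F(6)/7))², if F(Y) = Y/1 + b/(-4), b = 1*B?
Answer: 17952169/12544 ≈ 1431.1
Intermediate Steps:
B = 13/4 (B = 2 + (¼)*5 = 2 + 5/4 = 13/4 ≈ 3.2500)
b = 13/4 (b = 1*(13/4) = 13/4 ≈ 3.2500)
F(Y) = -13/16 + Y (F(Y) = Y/1 + (13/4)/(-4) = Y*1 + (13/4)*(-¼) = Y - 13/16 = -13/16 + Y)
(-39 + ((0 - 1*3)/(-7) + F(6)/7))² = (-39 + ((0 - 1*3)/(-7) + (-13/16 + 6)/7))² = (-39 + ((0 - 3)*(-⅐) + (83/16)*(⅐)))² = (-39 + (-3*(-⅐) + 83/112))² = (-39 + (3/7 + 83/112))² = (-39 + 131/112)² = (-4237/112)² = 17952169/12544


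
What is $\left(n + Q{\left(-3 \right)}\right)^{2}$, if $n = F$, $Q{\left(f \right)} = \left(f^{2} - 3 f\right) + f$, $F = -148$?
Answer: $17689$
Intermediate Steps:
$Q{\left(f \right)} = f^{2} - 2 f$
$n = -148$
$\left(n + Q{\left(-3 \right)}\right)^{2} = \left(-148 - 3 \left(-2 - 3\right)\right)^{2} = \left(-148 - -15\right)^{2} = \left(-148 + 15\right)^{2} = \left(-133\right)^{2} = 17689$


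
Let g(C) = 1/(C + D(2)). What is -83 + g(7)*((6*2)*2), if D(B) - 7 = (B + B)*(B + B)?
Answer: -411/5 ≈ -82.200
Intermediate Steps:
D(B) = 7 + 4*B² (D(B) = 7 + (B + B)*(B + B) = 7 + (2*B)*(2*B) = 7 + 4*B²)
g(C) = 1/(23 + C) (g(C) = 1/(C + (7 + 4*2²)) = 1/(C + (7 + 4*4)) = 1/(C + (7 + 16)) = 1/(C + 23) = 1/(23 + C))
-83 + g(7)*((6*2)*2) = -83 + ((6*2)*2)/(23 + 7) = -83 + (12*2)/30 = -83 + (1/30)*24 = -83 + ⅘ = -411/5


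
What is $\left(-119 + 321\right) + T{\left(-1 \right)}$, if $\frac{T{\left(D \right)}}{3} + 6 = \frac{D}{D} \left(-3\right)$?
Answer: $175$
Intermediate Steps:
$T{\left(D \right)} = -27$ ($T{\left(D \right)} = -18 + 3 \frac{D}{D} \left(-3\right) = -18 + 3 \cdot 1 \left(-3\right) = -18 + 3 \left(-3\right) = -18 - 9 = -27$)
$\left(-119 + 321\right) + T{\left(-1 \right)} = \left(-119 + 321\right) - 27 = 202 - 27 = 175$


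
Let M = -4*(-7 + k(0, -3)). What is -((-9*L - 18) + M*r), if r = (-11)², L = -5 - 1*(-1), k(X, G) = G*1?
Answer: -4858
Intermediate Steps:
k(X, G) = G
L = -4 (L = -5 + 1 = -4)
M = 40 (M = -4*(-7 - 3) = -4*(-10) = 40)
r = 121
-((-9*L - 18) + M*r) = -((-9*(-4) - 18) + 40*121) = -((36 - 18) + 4840) = -(18 + 4840) = -1*4858 = -4858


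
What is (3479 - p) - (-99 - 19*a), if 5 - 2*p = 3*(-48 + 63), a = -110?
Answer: 1508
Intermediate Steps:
p = -20 (p = 5/2 - 3*(-48 + 63)/2 = 5/2 - 3*15/2 = 5/2 - ½*45 = 5/2 - 45/2 = -20)
(3479 - p) - (-99 - 19*a) = (3479 - 1*(-20)) - (-99 - 19*(-110)) = (3479 + 20) - (-99 + 2090) = 3499 - 1*1991 = 3499 - 1991 = 1508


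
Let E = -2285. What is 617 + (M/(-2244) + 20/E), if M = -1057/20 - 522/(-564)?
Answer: 594787998113/963977520 ≈ 617.01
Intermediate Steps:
M = -48809/940 (M = -1057*1/20 - 522*(-1/564) = -1057/20 + 87/94 = -48809/940 ≈ -51.924)
617 + (M/(-2244) + 20/E) = 617 + (-48809/940/(-2244) + 20/(-2285)) = 617 + (-48809/940*(-1/2244) + 20*(-1/2285)) = 617 + (48809/2109360 - 4/457) = 617 + 13868273/963977520 = 594787998113/963977520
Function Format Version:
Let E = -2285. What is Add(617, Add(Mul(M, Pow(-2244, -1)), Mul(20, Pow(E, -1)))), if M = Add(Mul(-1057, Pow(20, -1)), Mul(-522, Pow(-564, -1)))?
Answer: Rational(594787998113, 963977520) ≈ 617.01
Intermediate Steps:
M = Rational(-48809, 940) (M = Add(Mul(-1057, Rational(1, 20)), Mul(-522, Rational(-1, 564))) = Add(Rational(-1057, 20), Rational(87, 94)) = Rational(-48809, 940) ≈ -51.924)
Add(617, Add(Mul(M, Pow(-2244, -1)), Mul(20, Pow(E, -1)))) = Add(617, Add(Mul(Rational(-48809, 940), Pow(-2244, -1)), Mul(20, Pow(-2285, -1)))) = Add(617, Add(Mul(Rational(-48809, 940), Rational(-1, 2244)), Mul(20, Rational(-1, 2285)))) = Add(617, Add(Rational(48809, 2109360), Rational(-4, 457))) = Add(617, Rational(13868273, 963977520)) = Rational(594787998113, 963977520)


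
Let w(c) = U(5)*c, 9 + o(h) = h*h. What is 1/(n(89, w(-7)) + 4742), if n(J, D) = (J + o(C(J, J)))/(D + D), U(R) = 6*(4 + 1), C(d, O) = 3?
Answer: 420/1991551 ≈ 0.00021089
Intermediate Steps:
U(R) = 30 (U(R) = 6*5 = 30)
o(h) = -9 + h² (o(h) = -9 + h*h = -9 + h²)
w(c) = 30*c
n(J, D) = J/(2*D) (n(J, D) = (J + (-9 + 3²))/(D + D) = (J + (-9 + 9))/((2*D)) = (J + 0)*(1/(2*D)) = J*(1/(2*D)) = J/(2*D))
1/(n(89, w(-7)) + 4742) = 1/((½)*89/(30*(-7)) + 4742) = 1/((½)*89/(-210) + 4742) = 1/((½)*89*(-1/210) + 4742) = 1/(-89/420 + 4742) = 1/(1991551/420) = 420/1991551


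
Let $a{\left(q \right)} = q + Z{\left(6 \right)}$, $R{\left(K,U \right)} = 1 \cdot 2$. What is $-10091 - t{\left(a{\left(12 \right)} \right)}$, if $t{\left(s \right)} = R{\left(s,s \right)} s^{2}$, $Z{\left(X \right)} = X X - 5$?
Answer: $-13789$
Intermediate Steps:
$R{\left(K,U \right)} = 2$
$Z{\left(X \right)} = -5 + X^{2}$ ($Z{\left(X \right)} = X^{2} - 5 = -5 + X^{2}$)
$a{\left(q \right)} = 31 + q$ ($a{\left(q \right)} = q - \left(5 - 6^{2}\right) = q + \left(-5 + 36\right) = q + 31 = 31 + q$)
$t{\left(s \right)} = 2 s^{2}$
$-10091 - t{\left(a{\left(12 \right)} \right)} = -10091 - 2 \left(31 + 12\right)^{2} = -10091 - 2 \cdot 43^{2} = -10091 - 2 \cdot 1849 = -10091 - 3698 = -13789$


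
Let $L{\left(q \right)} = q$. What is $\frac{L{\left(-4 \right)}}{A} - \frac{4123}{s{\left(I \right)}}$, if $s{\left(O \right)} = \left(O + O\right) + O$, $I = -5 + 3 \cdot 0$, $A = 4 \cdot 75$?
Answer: $\frac{20614}{75} \approx 274.85$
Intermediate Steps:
$A = 300$
$I = -5$ ($I = -5 + 0 = -5$)
$s{\left(O \right)} = 3 O$ ($s{\left(O \right)} = 2 O + O = 3 O$)
$\frac{L{\left(-4 \right)}}{A} - \frac{4123}{s{\left(I \right)}} = - \frac{4}{300} - \frac{4123}{3 \left(-5\right)} = \left(-4\right) \frac{1}{300} - \frac{4123}{-15} = - \frac{1}{75} - - \frac{4123}{15} = - \frac{1}{75} + \frac{4123}{15} = \frac{20614}{75}$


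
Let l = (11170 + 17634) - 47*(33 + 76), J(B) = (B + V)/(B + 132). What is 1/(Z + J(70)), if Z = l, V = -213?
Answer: 202/4783419 ≈ 4.2229e-5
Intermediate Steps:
J(B) = (-213 + B)/(132 + B) (J(B) = (B - 213)/(B + 132) = (-213 + B)/(132 + B))
l = 23681 (l = 28804 - 47*109 = 28804 - 5123 = 23681)
Z = 23681
1/(Z + J(70)) = 1/(23681 + (-213 + 70)/(132 + 70)) = 1/(23681 - 143/202) = 1/(4783419/202) = 202/4783419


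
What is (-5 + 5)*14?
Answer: 0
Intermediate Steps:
(-5 + 5)*14 = 0*14 = 0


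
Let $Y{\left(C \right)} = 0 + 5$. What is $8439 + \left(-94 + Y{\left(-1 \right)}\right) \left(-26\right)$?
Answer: $10753$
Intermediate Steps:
$Y{\left(C \right)} = 5$
$8439 + \left(-94 + Y{\left(-1 \right)}\right) \left(-26\right) = 8439 + \left(-94 + 5\right) \left(-26\right) = 8439 - -2314 = 8439 + 2314 = 10753$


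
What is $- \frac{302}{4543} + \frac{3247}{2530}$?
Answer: $\frac{1271551}{1044890} \approx 1.2169$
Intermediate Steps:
$- \frac{302}{4543} + \frac{3247}{2530} = \frac{1271551}{1044890}$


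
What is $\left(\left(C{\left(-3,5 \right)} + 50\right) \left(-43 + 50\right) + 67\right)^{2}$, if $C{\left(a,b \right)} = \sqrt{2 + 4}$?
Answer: $174183 + 5838 \sqrt{6} \approx 1.8848 \cdot 10^{5}$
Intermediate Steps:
$C{\left(a,b \right)} = \sqrt{6}$
$\left(\left(C{\left(-3,5 \right)} + 50\right) \left(-43 + 50\right) + 67\right)^{2} = \left(\left(\sqrt{6} + 50\right) \left(-43 + 50\right) + 67\right)^{2} = \left(\left(50 + \sqrt{6}\right) 7 + 67\right)^{2} = \left(\left(350 + 7 \sqrt{6}\right) + 67\right)^{2} = \left(417 + 7 \sqrt{6}\right)^{2}$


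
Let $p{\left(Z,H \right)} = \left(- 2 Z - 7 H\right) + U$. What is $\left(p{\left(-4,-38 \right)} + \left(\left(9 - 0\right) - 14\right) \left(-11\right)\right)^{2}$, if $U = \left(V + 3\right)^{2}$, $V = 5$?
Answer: $154449$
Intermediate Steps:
$U = 64$ ($U = \left(5 + 3\right)^{2} = 8^{2} = 64$)
$p{\left(Z,H \right)} = 64 - 7 H - 2 Z$ ($p{\left(Z,H \right)} = \left(- 2 Z - 7 H\right) + 64 = \left(- 7 H - 2 Z\right) + 64 = 64 - 7 H - 2 Z$)
$\left(p{\left(-4,-38 \right)} + \left(\left(9 - 0\right) - 14\right) \left(-11\right)\right)^{2} = \left(\left(64 - -266 - -8\right) + \left(\left(9 - 0\right) - 14\right) \left(-11\right)\right)^{2} = \left(\left(64 + 266 + 8\right) + \left(\left(9 + 0\right) - 14\right) \left(-11\right)\right)^{2} = \left(338 + \left(9 - 14\right) \left(-11\right)\right)^{2} = \left(338 - -55\right)^{2} = \left(338 + 55\right)^{2} = 393^{2} = 154449$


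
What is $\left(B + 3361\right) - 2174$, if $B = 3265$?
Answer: $4452$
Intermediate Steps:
$\left(B + 3361\right) - 2174 = \left(3265 + 3361\right) - 2174 = 6626 - 2174 = 4452$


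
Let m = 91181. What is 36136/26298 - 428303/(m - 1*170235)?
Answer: 7060103819/1039481046 ≈ 6.7919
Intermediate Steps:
36136/26298 - 428303/(m - 1*170235) = 36136/26298 - 428303/(91181 - 1*170235) = 36136*(1/26298) - 428303/(91181 - 170235) = 18068/13149 - 428303/(-79054) = 18068/13149 - 428303*(-1/79054) = 18068/13149 + 428303/79054 = 7060103819/1039481046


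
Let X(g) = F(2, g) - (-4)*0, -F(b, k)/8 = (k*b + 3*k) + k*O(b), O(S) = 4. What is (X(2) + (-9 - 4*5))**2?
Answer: 29929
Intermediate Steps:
F(b, k) = -56*k - 8*b*k (F(b, k) = -8*((k*b + 3*k) + k*4) = -8*((b*k + 3*k) + 4*k) = -8*((3*k + b*k) + 4*k) = -8*(7*k + b*k) = -56*k - 8*b*k)
X(g) = -72*g (X(g) = -8*g*(7 + 2) - (-4)*0 = -8*g*9 - 1*0 = -72*g + 0 = -72*g)
(X(2) + (-9 - 4*5))**2 = (-72*2 + (-9 - 4*5))**2 = (-144 + (-9 - 20))**2 = (-144 - 29)**2 = (-173)**2 = 29929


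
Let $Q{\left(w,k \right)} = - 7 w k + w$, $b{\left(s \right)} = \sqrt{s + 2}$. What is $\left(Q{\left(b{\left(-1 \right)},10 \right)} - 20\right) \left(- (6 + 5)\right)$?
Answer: $979$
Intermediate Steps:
$b{\left(s \right)} = \sqrt{2 + s}$
$Q{\left(w,k \right)} = w - 7 k w$ ($Q{\left(w,k \right)} = - 7 k w + w = w - 7 k w$)
$\left(Q{\left(b{\left(-1 \right)},10 \right)} - 20\right) \left(- (6 + 5)\right) = \left(\sqrt{2 - 1} \left(1 - 70\right) - 20\right) \left(- (6 + 5)\right) = \left(\sqrt{1} \left(1 - 70\right) - 20\right) \left(\left(-1\right) 11\right) = \left(1 \left(-69\right) - 20\right) \left(-11\right) = \left(-69 - 20\right) \left(-11\right) = \left(-89\right) \left(-11\right) = 979$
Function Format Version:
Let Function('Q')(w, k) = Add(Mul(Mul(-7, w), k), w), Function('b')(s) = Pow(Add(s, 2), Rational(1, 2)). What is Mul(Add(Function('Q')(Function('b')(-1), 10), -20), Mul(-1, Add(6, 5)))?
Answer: 979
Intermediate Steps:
Function('b')(s) = Pow(Add(2, s), Rational(1, 2))
Function('Q')(w, k) = Add(w, Mul(-7, k, w)) (Function('Q')(w, k) = Add(Mul(-7, k, w), w) = Add(w, Mul(-7, k, w)))
Mul(Add(Function('Q')(Function('b')(-1), 10), -20), Mul(-1, Add(6, 5))) = Mul(Add(Mul(Pow(Add(2, -1), Rational(1, 2)), Add(1, Mul(-7, 10))), -20), Mul(-1, Add(6, 5))) = Mul(Add(Mul(Pow(1, Rational(1, 2)), Add(1, -70)), -20), Mul(-1, 11)) = Mul(Add(Mul(1, -69), -20), -11) = Mul(Add(-69, -20), -11) = Mul(-89, -11) = 979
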